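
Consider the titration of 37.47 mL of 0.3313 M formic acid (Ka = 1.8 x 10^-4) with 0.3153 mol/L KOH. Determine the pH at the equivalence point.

8.48

n(HCOOH) = 0.3313 x 0.03747 = 0.01241 mol; V(KOH) at equivalence = 0.01241/0.3153 = 0.03937 L.
At equivalence all the acid is converted to HCOO-; total volume = 0.03747 + 0.03937 = 0.07684 L, so [HCOO-] = 0.01241/0.07684 = 0.1616 M.
Kb = Kw/Ka = 1.0e-14 / 1.8 x 10^-4 = 5.56e-11.
[OH^-] = sqrt(Kb x [HCOO-]) = sqrt(5.56e-11 x 0.1616) = 3.00e-6 M.
pOH = 5.52, so pH = 14.00 - 5.52 = 8.48.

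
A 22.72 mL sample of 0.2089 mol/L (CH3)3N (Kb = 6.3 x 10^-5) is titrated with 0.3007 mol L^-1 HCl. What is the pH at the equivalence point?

5.35

n((CH3)3N) = 0.2089 x 0.02272 = 0.004746 mol; V(HCl) at equivalence = 0.004746/0.3007 = 0.01578 L.
At equivalence the base is fully converted to (CH3)3NH+; total volume = 0.03850 L, so [(CH3)3NH+] = 0.004746/0.03850 = 0.1233 M.
Ka((CH3)3NH+) = Kw/Kb = 1.0e-14 / 6.3 x 10^-5 = 1.59e-10.
[H^+] = sqrt(Ka x [(CH3)3NH+]) = sqrt(1.59e-10 x 0.1233) = 4.42e-6 M.
pH = -log(4.42e-6) = 5.35.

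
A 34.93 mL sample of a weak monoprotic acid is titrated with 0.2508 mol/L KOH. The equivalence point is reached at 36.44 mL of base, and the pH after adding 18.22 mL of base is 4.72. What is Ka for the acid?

18.22 mL is half of the equivalence volume, so this is the half-equivalence point where [HA] = [A^-].
At half-equivalence pH = pKa, so pKa = 4.72.
Ka = 10^(-4.72) = 1.9 x 10^-5.

1.9 x 10^-5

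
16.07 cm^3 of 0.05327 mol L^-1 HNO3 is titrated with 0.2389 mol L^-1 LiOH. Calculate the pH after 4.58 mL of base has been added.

n(acid) = 0.05327 x 0.01607 = 0.0008560 mol; n(LiOH) added = 0.2389 x 0.004580 = 0.001094 mol.
Base is in excess by 0.001094 - 0.0008560 = 0.0002381 mol in a total volume of 0.02065 L.
[OH^-] = 0.0002381/0.02065 = 0.01153 M, so pOH = 1.94 and pH = 14.00 - 1.94 = 12.06.

12.06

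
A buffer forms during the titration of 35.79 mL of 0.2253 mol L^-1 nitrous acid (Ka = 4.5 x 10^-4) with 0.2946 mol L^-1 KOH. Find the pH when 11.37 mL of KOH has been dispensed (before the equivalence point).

3.20

Initial n(HNO2) = 0.2253 x 0.03579 = 0.008063 mol.
n(KOH) added = 0.2946 x 0.01137 = 0.003350 mol, converting that many moles of HNO2 to NO2-.
Remaining n(HNO2) = 0.004714 mol; n(NO2-) = 0.003350 mol.
By Henderson-Hasselbalch, pH = pKa + log([A^-]/[HA]) = 3.35 + log(0.003350/0.004714) = 3.35 + (-0.15) = 3.20.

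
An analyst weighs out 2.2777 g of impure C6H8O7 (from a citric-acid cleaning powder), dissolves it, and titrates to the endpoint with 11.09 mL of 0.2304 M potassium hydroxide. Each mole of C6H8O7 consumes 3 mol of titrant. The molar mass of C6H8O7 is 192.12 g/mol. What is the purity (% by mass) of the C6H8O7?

n(KOH) = 0.2304 x 0.01109 = 0.002555 mol.
n(C6H8O7) = 0.002555 / 3 = 0.0008517 mol.
mass of C6H8O7 = 0.0008517 x 192.12 = 0.1636 g.
% purity = 0.1636 / 2.2777 x 100 = 7.18%.

7.18%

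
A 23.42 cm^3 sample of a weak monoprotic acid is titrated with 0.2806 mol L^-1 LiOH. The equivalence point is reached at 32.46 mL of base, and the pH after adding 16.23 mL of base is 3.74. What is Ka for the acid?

16.23 mL is half of the equivalence volume, so this is the half-equivalence point where [HA] = [A^-].
At half-equivalence pH = pKa, so pKa = 3.74.
Ka = 10^(-3.74) = 1.8 x 10^-4.

1.8 x 10^-4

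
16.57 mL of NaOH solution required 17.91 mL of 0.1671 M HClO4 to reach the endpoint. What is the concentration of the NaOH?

0.181 M

n(HClO4) delivered = 0.1671 x 0.01791 = 0.002993 mol.
For a 1:1 reaction, n(NaOH) = 0.002993 mol.
[NaOH] = 0.002993 mol / 0.01657 L = 0.181 M.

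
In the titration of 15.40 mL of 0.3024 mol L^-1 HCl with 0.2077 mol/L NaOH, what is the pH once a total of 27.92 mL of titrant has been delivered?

n(acid) = 0.3024 x 0.01540 = 0.004657 mol; n(NaOH) added = 0.2077 x 0.02792 = 0.005799 mol.
Base is in excess by 0.005799 - 0.004657 = 0.001142 mol in a total volume of 0.04332 L.
[OH^-] = 0.001142/0.04332 = 0.02636 M, so pOH = 1.58 and pH = 14.00 - 1.58 = 12.42.

12.42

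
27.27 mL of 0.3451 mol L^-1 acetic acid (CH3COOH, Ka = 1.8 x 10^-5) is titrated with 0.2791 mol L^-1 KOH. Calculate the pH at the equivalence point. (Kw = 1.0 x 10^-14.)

n(CH3COOH) = 0.3451 x 0.02727 = 0.009411 mol; V(KOH) at equivalence = 0.009411/0.2791 = 0.03372 L.
At equivalence all the acid is converted to CH3COO-; total volume = 0.02727 + 0.03372 = 0.06099 L, so [CH3COO-] = 0.009411/0.06099 = 0.1543 M.
Kb = Kw/Ka = 1.0e-14 / 1.8 x 10^-5 = 5.56e-10.
[OH^-] = sqrt(Kb x [CH3COO-]) = sqrt(5.56e-10 x 0.1543) = 9.26e-6 M.
pOH = 5.03, so pH = 14.00 - 5.03 = 8.97.

8.97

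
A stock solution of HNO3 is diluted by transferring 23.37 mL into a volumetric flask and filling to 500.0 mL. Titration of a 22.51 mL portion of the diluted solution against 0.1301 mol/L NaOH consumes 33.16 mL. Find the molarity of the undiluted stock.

4.10 M

n(NaOH) = 0.1301 x 0.03316 = 0.004314 mol.
n(HNO3) in the aliquot = 0.004314 mol.
[diluted HNO3] = 0.004314 / 0.02251 = 0.1917 M.
Dilution factor = 500.0/23.37 = 21.39, so [stock] = 0.1917 x 21.39 = 4.10 M.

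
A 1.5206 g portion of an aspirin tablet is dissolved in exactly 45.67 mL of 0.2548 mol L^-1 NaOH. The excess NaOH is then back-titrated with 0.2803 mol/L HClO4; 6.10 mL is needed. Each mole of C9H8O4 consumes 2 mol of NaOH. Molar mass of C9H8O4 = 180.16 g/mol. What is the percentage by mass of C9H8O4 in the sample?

Total n(NaOH) added = 0.2548 x 0.04567 = 0.01164 mol.
n(HClO4) used = 0.2803 x 0.006100 = 0.001710 mol, which equals the excess n(NaOH).
So n(NaOH) consumed by the sample = 0.01164 - 0.001710 = 0.009927 mol.
n(C9H8O4) = 0.009927 / 2 = 0.004963 mol.
mass C9H8O4 = 0.004963 x 180.16 = 0.8942 g, so %C9H8O4 = 0.8942/1.5206 x 100 = 58.8%.

58.8%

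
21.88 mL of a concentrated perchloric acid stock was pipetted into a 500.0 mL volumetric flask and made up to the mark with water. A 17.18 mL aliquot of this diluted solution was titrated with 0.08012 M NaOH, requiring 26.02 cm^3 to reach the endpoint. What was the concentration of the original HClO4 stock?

2.77 M

n(NaOH) = 0.08012 x 0.02602 = 0.002085 mol.
n(HClO4) in the aliquot = 0.002085 mol.
[diluted HClO4] = 0.002085 / 0.01718 = 0.1213 M.
Dilution factor = 500.0/21.88 = 22.85, so [stock] = 0.1213 x 22.85 = 2.77 M.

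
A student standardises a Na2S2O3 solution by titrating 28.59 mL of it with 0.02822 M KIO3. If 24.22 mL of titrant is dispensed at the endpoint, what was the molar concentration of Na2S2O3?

0.143 M

n(KIO3) = 0.02822 x 0.02422 = 0.0006835 mol.
From the balanced equation, 1 mol KIO3 reacts with 6 mol Na2S2O3, so n(Na2S2O3) = 0.0006835 x 6/1 = 0.004101 mol.
[Na2S2O3] = 0.004101 / 0.02859 L = 0.143 M.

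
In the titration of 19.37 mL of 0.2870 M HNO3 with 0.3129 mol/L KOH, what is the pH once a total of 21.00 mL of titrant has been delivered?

12.40

n(acid) = 0.2870 x 0.01937 = 0.005559 mol; n(KOH) added = 0.3129 x 0.02100 = 0.006571 mol.
Base is in excess by 0.006571 - 0.005559 = 0.001012 mol in a total volume of 0.04037 L.
[OH^-] = 0.001012/0.04037 = 0.02506 M, so pOH = 1.60 and pH = 14.00 - 1.60 = 12.40.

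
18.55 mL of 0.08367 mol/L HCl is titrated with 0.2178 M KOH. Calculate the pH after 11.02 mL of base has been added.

n(acid) = 0.08367 x 0.01855 = 0.001552 mol; n(KOH) added = 0.2178 x 0.01102 = 0.002400 mol.
Base is in excess by 0.002400 - 0.001552 = 0.0008481 mol in a total volume of 0.02957 L.
[OH^-] = 0.0008481/0.02957 = 0.02868 M, so pOH = 1.54 and pH = 14.00 - 1.54 = 12.46.

12.46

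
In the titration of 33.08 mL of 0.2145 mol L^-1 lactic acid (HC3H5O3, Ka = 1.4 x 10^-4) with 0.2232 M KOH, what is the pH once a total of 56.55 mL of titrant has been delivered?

n(acid) = 0.2145 x 0.03308 = 0.007096 mol; n(KOH) added = 0.2232 x 0.05655 = 0.01262 mol.
Base is in excess by 0.01262 - 0.007096 = 0.005526 mol in a total volume of 0.08963 L.
[OH^-] = 0.005526/0.08963 = 0.06166 M, so pOH = 1.21 and pH = 14.00 - 1.21 = 12.79.

12.79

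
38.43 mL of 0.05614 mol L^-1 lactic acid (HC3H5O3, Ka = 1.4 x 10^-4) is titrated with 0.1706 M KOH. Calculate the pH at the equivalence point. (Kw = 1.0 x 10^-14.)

n(HC3H5O3) = 0.05614 x 0.03843 = 0.002157 mol; V(KOH) at equivalence = 0.002157/0.1706 = 0.01265 L.
At equivalence all the acid is converted to C3H5O3-; total volume = 0.03843 + 0.01265 = 0.05108 L, so [C3H5O3-] = 0.002157/0.05108 = 0.04224 M.
Kb = Kw/Ka = 1.0e-14 / 1.4 x 10^-4 = 7.14e-11.
[OH^-] = sqrt(Kb x [C3H5O3-]) = sqrt(7.14e-11 x 0.04224) = 1.74e-6 M.
pOH = 5.76, so pH = 14.00 - 5.76 = 8.24.

8.24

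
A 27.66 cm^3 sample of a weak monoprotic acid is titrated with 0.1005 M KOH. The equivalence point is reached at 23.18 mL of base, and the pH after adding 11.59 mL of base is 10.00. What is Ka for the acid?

11.59 mL is half of the equivalence volume, so this is the half-equivalence point where [HA] = [A^-].
At half-equivalence pH = pKa, so pKa = 10.00.
Ka = 10^(-10.00) = 1.0 x 10^-10.

1.0 x 10^-10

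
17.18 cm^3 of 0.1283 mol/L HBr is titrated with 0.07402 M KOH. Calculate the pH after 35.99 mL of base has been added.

n(acid) = 0.1283 x 0.01718 = 0.002204 mol; n(KOH) added = 0.07402 x 0.03599 = 0.002664 mol.
Base is in excess by 0.002664 - 0.002204 = 0.0004598 mol in a total volume of 0.05317 L.
[OH^-] = 0.0004598/0.05317 = 0.008647 M, so pOH = 2.06 and pH = 14.00 - 2.06 = 11.94.

11.94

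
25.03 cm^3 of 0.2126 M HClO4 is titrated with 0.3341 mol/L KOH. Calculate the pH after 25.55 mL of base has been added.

n(acid) = 0.2126 x 0.02503 = 0.005321 mol; n(KOH) added = 0.3341 x 0.02555 = 0.008536 mol.
Base is in excess by 0.008536 - 0.005321 = 0.003215 mol in a total volume of 0.05058 L.
[OH^-] = 0.003215/0.05058 = 0.06356 M, so pOH = 1.20 and pH = 14.00 - 1.20 = 12.80.

12.80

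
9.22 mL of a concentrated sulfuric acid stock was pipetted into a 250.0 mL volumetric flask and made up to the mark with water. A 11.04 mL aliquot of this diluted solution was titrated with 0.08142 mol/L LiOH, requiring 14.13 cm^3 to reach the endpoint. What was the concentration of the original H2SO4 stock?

n(LiOH) = 0.08142 x 0.01413 = 0.001150 mol.
n(H2SO4) in the aliquot = 0.001150 x 1/2 = 0.0005752 mol.
[diluted H2SO4] = 0.0005752 / 0.01104 = 0.05210 M.
Dilution factor = 250.0/9.220 = 27.11, so [stock] = 0.05210 x 27.11 = 1.41 M.

1.41 M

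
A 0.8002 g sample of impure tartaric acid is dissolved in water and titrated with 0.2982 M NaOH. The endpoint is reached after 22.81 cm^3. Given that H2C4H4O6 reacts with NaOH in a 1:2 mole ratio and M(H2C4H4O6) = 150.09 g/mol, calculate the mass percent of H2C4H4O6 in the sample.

n(NaOH) = 0.2982 x 0.02281 = 0.006802 mol.
n(H2C4H4O6) = 0.006802 / 2 = 0.003401 mol.
mass of H2C4H4O6 = 0.003401 x 150.09 = 0.5105 g.
% purity = 0.5105 / 0.8002 x 100 = 63.8%.

63.8%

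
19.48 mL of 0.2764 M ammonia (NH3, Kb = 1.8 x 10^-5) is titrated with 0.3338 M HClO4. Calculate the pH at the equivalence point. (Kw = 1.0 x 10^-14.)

5.04

n(NH3) = 0.2764 x 0.01948 = 0.005384 mol; V(HClO4) at equivalence = 0.005384/0.3338 = 0.01613 L.
At equivalence the base is fully converted to NH4+; total volume = 0.03561 L, so [NH4+] = 0.005384/0.03561 = 0.1512 M.
Ka(NH4+) = Kw/Kb = 1.0e-14 / 1.8 x 10^-5 = 5.56e-10.
[H^+] = sqrt(Ka x [NH4+]) = sqrt(5.56e-10 x 0.1512) = 9.17e-6 M.
pH = -log(9.17e-6) = 5.04.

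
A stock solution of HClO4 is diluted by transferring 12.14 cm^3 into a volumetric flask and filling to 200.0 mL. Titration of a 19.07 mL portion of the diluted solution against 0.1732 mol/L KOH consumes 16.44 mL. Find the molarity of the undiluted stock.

n(KOH) = 0.1732 x 0.01644 = 0.002847 mol.
n(HClO4) in the aliquot = 0.002847 mol.
[diluted HClO4] = 0.002847 / 0.01907 = 0.1493 M.
Dilution factor = 200.0/12.14 = 16.47, so [stock] = 0.1493 x 16.47 = 2.46 M.

2.46 M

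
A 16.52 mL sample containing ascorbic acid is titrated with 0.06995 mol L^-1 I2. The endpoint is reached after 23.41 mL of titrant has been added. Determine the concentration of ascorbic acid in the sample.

0.0991 M

n(I2) = 0.06995 x 0.02341 = 0.001638 mol.
From the balanced equation, 1 mol I2 reacts with 1 mol ascorbic acid, so n(ascorbic acid) = 0.001638 x 1/1 = 0.001638 mol.
[ascorbic acid] = 0.001638 / 0.01652 L = 0.0991 M.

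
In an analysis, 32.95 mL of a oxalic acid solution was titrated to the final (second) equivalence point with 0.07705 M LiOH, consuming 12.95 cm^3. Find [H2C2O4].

n(LiOH) = 0.07705 x 0.01295 = 0.0009978 mol.
At the final (second) equivalence point, 2 mol OH^- react per mol H2C2O4, so n(H2C2O4) = 0.0009978 / 2 = 0.0004989 mol.
[H2C2O4] = 0.0004989 / 0.03295 L = 0.0151 M.

0.0151 M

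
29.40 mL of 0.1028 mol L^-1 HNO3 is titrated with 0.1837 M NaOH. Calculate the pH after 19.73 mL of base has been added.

n(acid) = 0.1028 x 0.02940 = 0.003022 mol; n(NaOH) added = 0.1837 x 0.01973 = 0.003624 mol.
Base is in excess by 0.003624 - 0.003022 = 0.0006021 mol in a total volume of 0.04913 L.
[OH^-] = 0.0006021/0.04913 = 0.01225 M, so pOH = 1.91 and pH = 14.00 - 1.91 = 12.09.

12.09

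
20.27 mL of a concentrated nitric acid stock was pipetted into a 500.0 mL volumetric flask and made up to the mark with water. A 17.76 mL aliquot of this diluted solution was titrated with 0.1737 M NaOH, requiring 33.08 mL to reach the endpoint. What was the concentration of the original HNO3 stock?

n(NaOH) = 0.1737 x 0.03308 = 0.005746 mol.
n(HNO3) in the aliquot = 0.005746 mol.
[diluted HNO3] = 0.005746 / 0.01776 = 0.3235 M.
Dilution factor = 500.0/20.27 = 24.67, so [stock] = 0.3235 x 24.67 = 7.98 M.

7.98 M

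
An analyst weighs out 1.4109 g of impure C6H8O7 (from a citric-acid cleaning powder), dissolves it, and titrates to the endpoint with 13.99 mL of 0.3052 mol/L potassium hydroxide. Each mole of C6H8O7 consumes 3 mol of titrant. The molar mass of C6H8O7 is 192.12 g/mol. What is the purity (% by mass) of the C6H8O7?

n(KOH) = 0.3052 x 0.01399 = 0.004270 mol.
n(C6H8O7) = 0.004270 / 3 = 0.001423 mol.
mass of C6H8O7 = 0.001423 x 192.12 = 0.2734 g.
% purity = 0.2734 / 1.4109 x 100 = 19.4%.

19.4%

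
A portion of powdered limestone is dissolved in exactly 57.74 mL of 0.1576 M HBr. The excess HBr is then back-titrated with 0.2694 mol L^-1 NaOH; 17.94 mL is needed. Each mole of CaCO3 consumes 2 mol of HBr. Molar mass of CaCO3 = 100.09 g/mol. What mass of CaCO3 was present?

0.214 g

Total n(HBr) added = 0.1576 x 0.05774 = 0.009100 mol.
n(NaOH) used = 0.2694 x 0.01794 = 0.004833 mol, which equals the excess n(HBr).
So n(HBr) consumed by the sample = 0.009100 - 0.004833 = 0.004267 mol.
n(CaCO3) = 0.004267 / 2 = 0.002133 mol.
mass = 0.002133 mol x 100.09 g/mol = 0.214 g.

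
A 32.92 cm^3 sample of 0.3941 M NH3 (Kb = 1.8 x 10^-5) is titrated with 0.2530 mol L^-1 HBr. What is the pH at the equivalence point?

n(NH3) = 0.3941 x 0.03292 = 0.01297 mol; V(HBr) at equivalence = 0.01297/0.2530 = 0.05128 L.
At equivalence the base is fully converted to NH4+; total volume = 0.08420 L, so [NH4+] = 0.01297/0.08420 = 0.1541 M.
Ka(NH4+) = Kw/Kb = 1.0e-14 / 1.8 x 10^-5 = 5.56e-10.
[H^+] = sqrt(Ka x [NH4+]) = sqrt(5.56e-10 x 0.1541) = 9.25e-6 M.
pH = -log(9.25e-6) = 5.03.

5.03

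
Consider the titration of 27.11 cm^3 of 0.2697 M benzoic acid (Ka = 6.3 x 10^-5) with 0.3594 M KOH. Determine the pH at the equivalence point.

8.69

n(C6H5COOH) = 0.2697 x 0.02711 = 0.007312 mol; V(KOH) at equivalence = 0.007312/0.3594 = 0.02034 L.
At equivalence all the acid is converted to C6H5COO-; total volume = 0.02711 + 0.02034 = 0.04745 L, so [C6H5COO-] = 0.007312/0.04745 = 0.1541 M.
Kb = Kw/Ka = 1.0e-14 / 6.3 x 10^-5 = 1.59e-10.
[OH^-] = sqrt(Kb x [C6H5COO-]) = sqrt(1.59e-10 x 0.1541) = 4.95e-6 M.
pOH = 5.31, so pH = 14.00 - 5.31 = 8.69.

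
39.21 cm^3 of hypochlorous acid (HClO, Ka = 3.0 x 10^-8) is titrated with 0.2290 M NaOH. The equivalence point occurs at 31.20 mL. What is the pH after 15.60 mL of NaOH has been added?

7.52

15.60 mL is exactly half the equivalence volume (31.20/2), i.e. the half-equivalence point.
There, n(HA) = n(A^-), so pH = pKa = -log(3.0 x 10^-8) = 7.52.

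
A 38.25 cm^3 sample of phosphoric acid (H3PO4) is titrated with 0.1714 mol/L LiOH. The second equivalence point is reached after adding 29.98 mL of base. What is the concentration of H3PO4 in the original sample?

0.0672 M

n(LiOH) = 0.1714 x 0.02998 = 0.005139 mol.
At the second equivalence point, 2 mol OH^- react per mol H3PO4, so n(H3PO4) = 0.005139 / 2 = 0.002569 mol.
[H3PO4] = 0.002569 / 0.03825 L = 0.0672 M.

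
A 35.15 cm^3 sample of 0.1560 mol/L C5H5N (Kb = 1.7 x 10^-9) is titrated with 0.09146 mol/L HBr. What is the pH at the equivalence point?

3.23

n(C5H5N) = 0.1560 x 0.03515 = 0.005483 mol; V(HBr) at equivalence = 0.005483/0.09146 = 0.05995 L.
At equivalence the base is fully converted to C5H5NH+; total volume = 0.09510 L, so [C5H5NH+] = 0.005483/0.09510 = 0.05766 M.
Ka(C5H5NH+) = Kw/Kb = 1.0e-14 / 1.7 x 10^-9 = 5.88e-6.
[H^+] = sqrt(Ka x [C5H5NH+]) = sqrt(5.88e-6 x 0.05766) = 0.000582 M.
pH = -log(0.000582) = 3.23.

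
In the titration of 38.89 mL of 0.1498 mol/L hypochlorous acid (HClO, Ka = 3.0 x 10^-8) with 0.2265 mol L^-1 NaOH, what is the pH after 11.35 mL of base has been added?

7.42

Initial n(HClO) = 0.1498 x 0.03889 = 0.005826 mol.
n(NaOH) added = 0.2265 x 0.01135 = 0.002571 mol, converting that many moles of HClO to ClO-.
Remaining n(HClO) = 0.003255 mol; n(ClO-) = 0.002571 mol.
By Henderson-Hasselbalch, pH = pKa + log([A^-]/[HA]) = 7.52 + log(0.002571/0.003255) = 7.52 + (-0.10) = 7.42.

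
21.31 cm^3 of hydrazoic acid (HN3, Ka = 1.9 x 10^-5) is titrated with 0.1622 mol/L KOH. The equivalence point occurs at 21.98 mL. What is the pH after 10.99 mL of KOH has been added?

4.72

10.99 mL is exactly half the equivalence volume (21.98/2), i.e. the half-equivalence point.
There, n(HA) = n(A^-), so pH = pKa = -log(1.9 x 10^-5) = 4.72.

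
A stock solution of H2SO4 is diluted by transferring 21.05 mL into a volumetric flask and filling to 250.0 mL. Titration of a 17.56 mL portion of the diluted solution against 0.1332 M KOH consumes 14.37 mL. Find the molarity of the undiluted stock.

0.647 M

n(KOH) = 0.1332 x 0.01437 = 0.001914 mol.
n(H2SO4) in the aliquot = 0.001914 x 1/2 = 0.0009570 mol.
[diluted H2SO4] = 0.0009570 / 0.01756 = 0.05450 M.
Dilution factor = 250.0/21.05 = 11.88, so [stock] = 0.05450 x 11.88 = 0.647 M.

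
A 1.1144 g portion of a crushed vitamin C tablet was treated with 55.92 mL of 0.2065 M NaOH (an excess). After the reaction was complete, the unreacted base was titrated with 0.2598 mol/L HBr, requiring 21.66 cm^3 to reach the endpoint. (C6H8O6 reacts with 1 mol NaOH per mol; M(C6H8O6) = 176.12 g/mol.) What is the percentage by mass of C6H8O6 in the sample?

93.6%

Total n(NaOH) added = 0.2065 x 0.05592 = 0.01155 mol.
n(HBr) used = 0.2598 x 0.02166 = 0.005627 mol, which equals the excess n(NaOH).
So n(NaOH) consumed by the sample = 0.01155 - 0.005627 = 0.005920 mol.
n(C6H8O6) = 0.005920 / 1 = 0.005920 mol.
mass C6H8O6 = 0.005920 x 176.12 = 1.043 g, so %C6H8O6 = 1.043/1.1144 x 100 = 93.6%.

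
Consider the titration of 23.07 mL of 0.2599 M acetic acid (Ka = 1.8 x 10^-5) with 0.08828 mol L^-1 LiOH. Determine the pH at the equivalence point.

8.78

n(CH3COOH) = 0.2599 x 0.02307 = 0.005996 mol; V(LiOH) at equivalence = 0.005996/0.08828 = 0.06792 L.
At equivalence all the acid is converted to CH3COO-; total volume = 0.02307 + 0.06792 = 0.09099 L, so [CH3COO-] = 0.005996/0.09099 = 0.06590 M.
Kb = Kw/Ka = 1.0e-14 / 1.8 x 10^-5 = 5.56e-10.
[OH^-] = sqrt(Kb x [CH3COO-]) = sqrt(5.56e-10 x 0.06590) = 6.05e-6 M.
pOH = 5.22, so pH = 14.00 - 5.22 = 8.78.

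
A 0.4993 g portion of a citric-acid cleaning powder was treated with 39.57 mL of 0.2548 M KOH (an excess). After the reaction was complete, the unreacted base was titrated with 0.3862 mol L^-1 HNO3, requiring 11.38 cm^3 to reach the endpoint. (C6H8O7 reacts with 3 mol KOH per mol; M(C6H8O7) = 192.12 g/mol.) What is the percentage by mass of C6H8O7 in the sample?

72.9%

Total n(KOH) added = 0.2548 x 0.03957 = 0.01008 mol.
n(HNO3) used = 0.3862 x 0.01138 = 0.004395 mol, which equals the excess n(KOH).
So n(KOH) consumed by the sample = 0.01008 - 0.004395 = 0.005687 mol.
n(C6H8O7) = 0.005687 / 3 = 0.001896 mol.
mass C6H8O7 = 0.001896 x 192.12 = 0.3642 g, so %C6H8O7 = 0.3642/0.4993 x 100 = 72.9%.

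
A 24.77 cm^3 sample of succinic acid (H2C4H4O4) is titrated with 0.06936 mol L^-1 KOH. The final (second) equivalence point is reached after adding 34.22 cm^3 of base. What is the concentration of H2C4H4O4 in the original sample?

n(KOH) = 0.06936 x 0.03422 = 0.002373 mol.
At the final (second) equivalence point, 2 mol OH^- react per mol H2C4H4O4, so n(H2C4H4O4) = 0.002373 / 2 = 0.001187 mol.
[H2C4H4O4] = 0.001187 / 0.02477 L = 0.0479 M.

0.0479 M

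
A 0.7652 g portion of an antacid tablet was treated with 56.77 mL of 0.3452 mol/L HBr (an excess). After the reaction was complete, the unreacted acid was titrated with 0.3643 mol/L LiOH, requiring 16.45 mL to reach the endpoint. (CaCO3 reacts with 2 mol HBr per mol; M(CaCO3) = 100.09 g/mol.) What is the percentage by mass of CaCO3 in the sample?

89.0%

Total n(HBr) added = 0.3452 x 0.05677 = 0.01960 mol.
n(LiOH) used = 0.3643 x 0.01645 = 0.005993 mol, which equals the excess n(HBr).
So n(HBr) consumed by the sample = 0.01960 - 0.005993 = 0.01360 mol.
n(CaCO3) = 0.01360 / 2 = 0.006802 mol.
mass CaCO3 = 0.006802 x 100.09 = 0.6808 g, so %CaCO3 = 0.6808/0.7652 x 100 = 89.0%.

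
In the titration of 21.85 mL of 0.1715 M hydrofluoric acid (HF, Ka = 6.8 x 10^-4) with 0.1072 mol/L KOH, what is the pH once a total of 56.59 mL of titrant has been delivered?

n(acid) = 0.1715 x 0.02185 = 0.003747 mol; n(KOH) added = 0.1072 x 0.05659 = 0.006066 mol.
Base is in excess by 0.006066 - 0.003747 = 0.002319 mol in a total volume of 0.07844 L.
[OH^-] = 0.002319/0.07844 = 0.02957 M, so pOH = 1.53 and pH = 14.00 - 1.53 = 12.47.

12.47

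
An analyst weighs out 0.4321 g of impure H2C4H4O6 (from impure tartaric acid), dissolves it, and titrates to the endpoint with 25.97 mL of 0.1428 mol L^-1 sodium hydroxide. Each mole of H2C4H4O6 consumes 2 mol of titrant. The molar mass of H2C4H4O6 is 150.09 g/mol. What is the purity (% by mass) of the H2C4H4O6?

n(NaOH) = 0.1428 x 0.02597 = 0.003709 mol.
n(H2C4H4O6) = 0.003709 / 2 = 0.001854 mol.
mass of H2C4H4O6 = 0.001854 x 150.09 = 0.2783 g.
% purity = 0.2783 / 0.4321 x 100 = 64.4%.

64.4%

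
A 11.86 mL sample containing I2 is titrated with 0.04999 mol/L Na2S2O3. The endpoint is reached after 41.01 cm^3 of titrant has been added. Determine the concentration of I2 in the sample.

0.0864 M

n(Na2S2O3) = 0.04999 x 0.04101 = 0.002050 mol.
From the balanced equation, 2 mol Na2S2O3 reacts with 1 mol I2, so n(I2) = 0.002050 x 1/2 = 0.001025 mol.
[I2] = 0.001025 / 0.01186 L = 0.0864 M.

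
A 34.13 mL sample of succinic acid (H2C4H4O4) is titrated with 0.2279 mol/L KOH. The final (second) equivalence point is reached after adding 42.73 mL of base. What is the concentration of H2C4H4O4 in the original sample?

n(KOH) = 0.2279 x 0.04273 = 0.009738 mol.
At the final (second) equivalence point, 2 mol OH^- react per mol H2C4H4O4, so n(H2C4H4O4) = 0.009738 / 2 = 0.004869 mol.
[H2C4H4O4] = 0.004869 / 0.03413 L = 0.143 M.

0.143 M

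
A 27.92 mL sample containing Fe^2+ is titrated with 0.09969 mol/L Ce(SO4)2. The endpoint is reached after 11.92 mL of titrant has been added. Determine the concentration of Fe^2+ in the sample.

0.0426 M

n(Ce(SO4)2) = 0.09969 x 0.01192 = 0.001188 mol.
From the balanced equation, 1 mol Ce(SO4)2 reacts with 1 mol Fe^2+, so n(Fe^2+) = 0.001188 x 1/1 = 0.001188 mol.
[Fe^2+] = 0.001188 / 0.02792 L = 0.0426 M.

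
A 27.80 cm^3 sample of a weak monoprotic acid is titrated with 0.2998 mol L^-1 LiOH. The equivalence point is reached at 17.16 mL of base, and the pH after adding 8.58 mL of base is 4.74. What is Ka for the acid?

1.8 x 10^-5

8.58 mL is half of the equivalence volume, so this is the half-equivalence point where [HA] = [A^-].
At half-equivalence pH = pKa, so pKa = 4.74.
Ka = 10^(-4.74) = 1.8 x 10^-5.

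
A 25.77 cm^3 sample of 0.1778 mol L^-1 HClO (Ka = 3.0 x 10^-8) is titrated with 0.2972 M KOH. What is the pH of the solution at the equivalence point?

10.28

n(HClO) = 0.1778 x 0.02577 = 0.004582 mol; V(KOH) at equivalence = 0.004582/0.2972 = 0.01542 L.
At equivalence all the acid is converted to ClO-; total volume = 0.02577 + 0.01542 = 0.04119 L, so [ClO-] = 0.004582/0.04119 = 0.1112 M.
Kb = Kw/Ka = 1.0e-14 / 3.0 x 10^-8 = 3.33e-7.
[OH^-] = sqrt(Kb x [ClO-]) = sqrt(3.33e-7 x 0.1112) = 0.000193 M.
pOH = 3.72, so pH = 14.00 - 3.72 = 10.28.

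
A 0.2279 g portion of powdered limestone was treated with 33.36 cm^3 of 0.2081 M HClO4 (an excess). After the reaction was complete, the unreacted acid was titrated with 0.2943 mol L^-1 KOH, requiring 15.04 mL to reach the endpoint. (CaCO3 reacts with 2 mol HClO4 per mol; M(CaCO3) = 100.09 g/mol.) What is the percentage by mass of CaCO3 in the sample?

55.2%

Total n(HClO4) added = 0.2081 x 0.03336 = 0.006942 mol.
n(KOH) used = 0.2943 x 0.01504 = 0.004426 mol, which equals the excess n(HClO4).
So n(HClO4) consumed by the sample = 0.006942 - 0.004426 = 0.002516 mol.
n(CaCO3) = 0.002516 / 2 = 0.001258 mol.
mass CaCO3 = 0.001258 x 100.09 = 0.1259 g, so %CaCO3 = 0.1259/0.2279 x 100 = 55.2%.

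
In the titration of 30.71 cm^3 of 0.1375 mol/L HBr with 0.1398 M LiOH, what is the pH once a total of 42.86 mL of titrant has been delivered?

12.38

n(acid) = 0.1375 x 0.03071 = 0.004223 mol; n(LiOH) added = 0.1398 x 0.04286 = 0.005992 mol.
Base is in excess by 0.005992 - 0.004223 = 0.001769 mol in a total volume of 0.07357 L.
[OH^-] = 0.001769/0.07357 = 0.02405 M, so pOH = 1.62 and pH = 14.00 - 1.62 = 12.38.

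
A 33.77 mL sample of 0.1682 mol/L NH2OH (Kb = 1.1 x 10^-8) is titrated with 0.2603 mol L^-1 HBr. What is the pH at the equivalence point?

3.52

n(NH2OH) = 0.1682 x 0.03377 = 0.005680 mol; V(HBr) at equivalence = 0.005680/0.2603 = 0.02182 L.
At equivalence the base is fully converted to NH3OH+; total volume = 0.05559 L, so [NH3OH+] = 0.005680/0.05559 = 0.1022 M.
Ka(NH3OH+) = Kw/Kb = 1.0e-14 / 1.1 x 10^-8 = 9.09e-7.
[H^+] = sqrt(Ka x [NH3OH+]) = sqrt(9.09e-7 x 0.1022) = 0.000305 M.
pH = -log(0.000305) = 3.52.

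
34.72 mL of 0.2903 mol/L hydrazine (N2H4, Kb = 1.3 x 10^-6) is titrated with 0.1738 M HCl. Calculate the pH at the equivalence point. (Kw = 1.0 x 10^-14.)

4.54

n(N2H4) = 0.2903 x 0.03472 = 0.01008 mol; V(HCl) at equivalence = 0.01008/0.1738 = 0.05799 L.
At equivalence the base is fully converted to N2H5+; total volume = 0.09271 L, so [N2H5+] = 0.01008/0.09271 = 0.1087 M.
Ka(N2H5+) = Kw/Kb = 1.0e-14 / 1.3 x 10^-6 = 7.69e-9.
[H^+] = sqrt(Ka x [N2H5+]) = sqrt(7.69e-9 x 0.1087) = 2.89e-5 M.
pH = -log(2.89e-5) = 4.54.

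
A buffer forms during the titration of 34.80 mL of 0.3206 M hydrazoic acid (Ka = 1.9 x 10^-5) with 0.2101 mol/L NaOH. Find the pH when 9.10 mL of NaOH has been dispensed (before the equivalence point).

Initial n(HN3) = 0.3206 x 0.03480 = 0.01116 mol.
n(NaOH) added = 0.2101 x 0.009100 = 0.001912 mol, converting that many moles of HN3 to N3-.
Remaining n(HN3) = 0.009245 mol; n(N3-) = 0.001912 mol.
By Henderson-Hasselbalch, pH = pKa + log([A^-]/[HA]) = 4.72 + log(0.001912/0.009245) = 4.72 + (-0.68) = 4.04.

4.04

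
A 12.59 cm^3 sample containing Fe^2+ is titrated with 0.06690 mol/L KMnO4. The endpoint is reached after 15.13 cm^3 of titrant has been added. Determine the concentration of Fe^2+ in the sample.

n(KMnO4) = 0.06690 x 0.01513 = 0.001012 mol.
From the balanced equation, 1 mol KMnO4 reacts with 5 mol Fe^2+, so n(Fe^2+) = 0.001012 x 5/1 = 0.005061 mol.
[Fe^2+] = 0.005061 / 0.01259 L = 0.402 M.

0.402 M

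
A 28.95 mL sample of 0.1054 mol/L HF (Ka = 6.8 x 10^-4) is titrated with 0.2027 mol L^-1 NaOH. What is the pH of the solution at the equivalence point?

n(HF) = 0.1054 x 0.02895 = 0.003051 mol; V(NaOH) at equivalence = 0.003051/0.2027 = 0.01505 L.
At equivalence all the acid is converted to F-; total volume = 0.02895 + 0.01505 = 0.04400 L, so [F-] = 0.003051/0.04400 = 0.06934 M.
Kb = Kw/Ka = 1.0e-14 / 6.8 x 10^-4 = 1.47e-11.
[OH^-] = sqrt(Kb x [F-]) = sqrt(1.47e-11 x 0.06934) = 1.01e-6 M.
pOH = 6.00, so pH = 14.00 - 6.00 = 8.00.

8.00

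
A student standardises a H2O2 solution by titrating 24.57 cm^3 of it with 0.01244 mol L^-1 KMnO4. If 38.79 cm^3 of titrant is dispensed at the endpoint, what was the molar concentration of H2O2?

0.0491 M

n(KMnO4) = 0.01244 x 0.03879 = 0.0004825 mol.
From the balanced equation, 2 mol KMnO4 reacts with 5 mol H2O2, so n(H2O2) = 0.0004825 x 5/2 = 0.001206 mol.
[H2O2] = 0.001206 / 0.02457 L = 0.0491 M.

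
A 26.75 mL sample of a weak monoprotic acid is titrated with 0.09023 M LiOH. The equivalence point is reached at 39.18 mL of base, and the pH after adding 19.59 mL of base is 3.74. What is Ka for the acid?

19.59 mL is half of the equivalence volume, so this is the half-equivalence point where [HA] = [A^-].
At half-equivalence pH = pKa, so pKa = 3.74.
Ka = 10^(-3.74) = 1.8 x 10^-4.

1.8 x 10^-4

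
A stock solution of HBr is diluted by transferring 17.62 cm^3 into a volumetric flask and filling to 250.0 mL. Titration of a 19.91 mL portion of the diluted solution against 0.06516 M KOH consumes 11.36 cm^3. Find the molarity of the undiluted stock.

0.527 M

n(KOH) = 0.06516 x 0.01136 = 0.0007402 mol.
n(HBr) in the aliquot = 0.0007402 mol.
[diluted HBr] = 0.0007402 / 0.01991 = 0.03718 M.
Dilution factor = 250.0/17.62 = 14.19, so [stock] = 0.03718 x 14.19 = 0.527 M.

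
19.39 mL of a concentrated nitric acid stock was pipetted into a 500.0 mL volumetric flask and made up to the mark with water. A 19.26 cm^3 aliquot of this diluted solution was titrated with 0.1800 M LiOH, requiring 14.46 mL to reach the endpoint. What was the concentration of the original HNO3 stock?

n(LiOH) = 0.1800 x 0.01446 = 0.002603 mol.
n(HNO3) in the aliquot = 0.002603 mol.
[diluted HNO3] = 0.002603 / 0.01926 = 0.1351 M.
Dilution factor = 500.0/19.39 = 25.79, so [stock] = 0.1351 x 25.79 = 3.48 M.

3.48 M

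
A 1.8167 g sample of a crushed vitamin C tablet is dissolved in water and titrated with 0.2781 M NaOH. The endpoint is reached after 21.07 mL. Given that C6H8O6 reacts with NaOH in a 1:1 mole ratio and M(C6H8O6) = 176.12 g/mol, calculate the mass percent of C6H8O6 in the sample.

n(NaOH) = 0.2781 x 0.02107 = 0.005860 mol.
n(C6H8O6) = 0.005860 / 1 = 0.005860 mol.
mass of C6H8O6 = 0.005860 x 176.12 = 1.032 g.
% purity = 1.032 / 1.8167 x 100 = 56.8%.

56.8%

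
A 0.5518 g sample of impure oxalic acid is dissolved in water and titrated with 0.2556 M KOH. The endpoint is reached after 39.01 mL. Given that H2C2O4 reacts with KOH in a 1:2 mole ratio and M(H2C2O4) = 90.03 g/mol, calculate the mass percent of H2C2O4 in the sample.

81.3%

n(KOH) = 0.2556 x 0.03901 = 0.009971 mol.
n(H2C2O4) = 0.009971 / 2 = 0.004985 mol.
mass of H2C2O4 = 0.004985 x 90.03 = 0.4488 g.
% purity = 0.4488 / 0.5518 x 100 = 81.3%.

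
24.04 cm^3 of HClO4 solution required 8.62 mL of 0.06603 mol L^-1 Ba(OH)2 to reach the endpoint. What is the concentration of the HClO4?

0.0474 M

n(Ba(OH)2) delivered = 0.06603 x 0.008620 = 0.0005692 mol.
The reaction is 2 HClO4 + 1 Ba(OH)2, so n(HClO4) = 0.0005692 x 2/1 = 0.001138 mol.
[HClO4] = 0.001138 mol / 0.02404 L = 0.0474 M.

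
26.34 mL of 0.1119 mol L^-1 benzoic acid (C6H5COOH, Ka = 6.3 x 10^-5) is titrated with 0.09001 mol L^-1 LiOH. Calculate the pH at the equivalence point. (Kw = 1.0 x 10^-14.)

n(C6H5COOH) = 0.1119 x 0.02634 = 0.002947 mol; V(LiOH) at equivalence = 0.002947/0.09001 = 0.03275 L.
At equivalence all the acid is converted to C6H5COO-; total volume = 0.02634 + 0.03275 = 0.05909 L, so [C6H5COO-] = 0.002947/0.05909 = 0.04988 M.
Kb = Kw/Ka = 1.0e-14 / 6.3 x 10^-5 = 1.59e-10.
[OH^-] = sqrt(Kb x [C6H5COO-]) = sqrt(1.59e-10 x 0.04988) = 2.81e-6 M.
pOH = 5.55, so pH = 14.00 - 5.55 = 8.45.

8.45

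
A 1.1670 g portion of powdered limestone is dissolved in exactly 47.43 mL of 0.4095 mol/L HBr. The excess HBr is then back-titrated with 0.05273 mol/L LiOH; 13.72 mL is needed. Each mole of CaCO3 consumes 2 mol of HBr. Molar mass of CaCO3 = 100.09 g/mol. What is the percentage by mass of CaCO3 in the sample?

Total n(HBr) added = 0.4095 x 0.04743 = 0.01942 mol.
n(LiOH) used = 0.05273 x 0.01372 = 0.0007235 mol, which equals the excess n(HBr).
So n(HBr) consumed by the sample = 0.01942 - 0.0007235 = 0.01870 mol.
n(CaCO3) = 0.01870 / 2 = 0.009350 mol.
mass CaCO3 = 0.009350 x 100.09 = 0.9358 g, so %CaCO3 = 0.9358/1.1670 x 100 = 80.2%.

80.2%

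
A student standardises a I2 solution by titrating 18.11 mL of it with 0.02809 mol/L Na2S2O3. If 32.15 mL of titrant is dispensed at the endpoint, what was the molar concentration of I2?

n(Na2S2O3) = 0.02809 x 0.03215 = 0.0009031 mol.
From the balanced equation, 2 mol Na2S2O3 reacts with 1 mol I2, so n(I2) = 0.0009031 x 1/2 = 0.0004515 mol.
[I2] = 0.0004515 / 0.01811 L = 0.0249 M.

0.0249 M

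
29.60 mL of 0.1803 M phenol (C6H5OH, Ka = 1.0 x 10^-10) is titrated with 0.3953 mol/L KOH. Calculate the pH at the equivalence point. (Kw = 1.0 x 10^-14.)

11.55

n(C6H5OH) = 0.1803 x 0.02960 = 0.005337 mol; V(KOH) at equivalence = 0.005337/0.3953 = 0.01350 L.
At equivalence all the acid is converted to C6H5O-; total volume = 0.02960 + 0.01350 = 0.04310 L, so [C6H5O-] = 0.005337/0.04310 = 0.1238 M.
Kb = Kw/Ka = 1.0e-14 / 1.0 x 10^-10 = 0.000100.
[OH^-] = sqrt(Kb x [C6H5O-]) = sqrt(0.000100 x 0.1238) = 0.00352 M.
pOH = 2.45, so pH = 14.00 - 2.45 = 11.55.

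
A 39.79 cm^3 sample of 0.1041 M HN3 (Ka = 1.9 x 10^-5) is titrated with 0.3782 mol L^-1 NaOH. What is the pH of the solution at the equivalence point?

n(HN3) = 0.1041 x 0.03979 = 0.004142 mol; V(NaOH) at equivalence = 0.004142/0.3782 = 0.01095 L.
At equivalence all the acid is converted to N3-; total volume = 0.03979 + 0.01095 = 0.05074 L, so [N3-] = 0.004142/0.05074 = 0.08163 M.
Kb = Kw/Ka = 1.0e-14 / 1.9 x 10^-5 = 5.26e-10.
[OH^-] = sqrt(Kb x [N3-]) = sqrt(5.26e-10 x 0.08163) = 6.55e-6 M.
pOH = 5.18, so pH = 14.00 - 5.18 = 8.82.

8.82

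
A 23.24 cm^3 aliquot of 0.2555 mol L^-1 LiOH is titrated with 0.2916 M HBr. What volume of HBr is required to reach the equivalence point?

20.4 mL

n(LiOH) = 0.2555 mol/L x 0.02324 L = 0.005938 mol.
At equivalence n(HBr) = n(LiOH) = 0.005938 mol.
V(HBr) = 0.005938 / 0.2916 = 0.02036 L = 20.4 mL.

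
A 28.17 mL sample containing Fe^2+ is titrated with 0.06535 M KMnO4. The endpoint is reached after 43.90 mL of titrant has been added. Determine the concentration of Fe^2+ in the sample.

n(KMnO4) = 0.06535 x 0.04390 = 0.002869 mol.
From the balanced equation, 1 mol KMnO4 reacts with 5 mol Fe^2+, so n(Fe^2+) = 0.002869 x 5/1 = 0.01434 mol.
[Fe^2+] = 0.01434 / 0.02817 L = 0.509 M.

0.509 M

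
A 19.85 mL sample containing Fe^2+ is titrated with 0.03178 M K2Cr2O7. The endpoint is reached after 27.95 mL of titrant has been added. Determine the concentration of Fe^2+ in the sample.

n(K2Cr2O7) = 0.03178 x 0.02795 = 0.0008883 mol.
From the balanced equation, 1 mol K2Cr2O7 reacts with 6 mol Fe^2+, so n(Fe^2+) = 0.0008883 x 6/1 = 0.005330 mol.
[Fe^2+] = 0.005330 / 0.01985 L = 0.268 M.

0.268 M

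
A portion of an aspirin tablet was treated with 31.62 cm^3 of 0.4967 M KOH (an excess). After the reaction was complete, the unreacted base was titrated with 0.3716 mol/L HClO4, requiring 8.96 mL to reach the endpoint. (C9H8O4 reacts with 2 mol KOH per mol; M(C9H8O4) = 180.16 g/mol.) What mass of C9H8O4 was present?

Total n(KOH) added = 0.4967 x 0.03162 = 0.01571 mol.
n(HClO4) used = 0.3716 x 0.008960 = 0.003330 mol, which equals the excess n(KOH).
So n(KOH) consumed by the sample = 0.01571 - 0.003330 = 0.01238 mol.
n(C9H8O4) = 0.01238 / 2 = 0.006188 mol.
mass = 0.006188 mol x 180.16 g/mol = 1.11 g.

1.11 g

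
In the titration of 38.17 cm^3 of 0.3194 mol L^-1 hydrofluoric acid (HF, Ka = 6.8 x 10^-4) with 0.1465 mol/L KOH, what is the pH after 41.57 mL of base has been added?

Initial n(HF) = 0.3194 x 0.03817 = 0.01219 mol.
n(KOH) added = 0.1465 x 0.04157 = 0.006090 mol, converting that many moles of HF to F-.
Remaining n(HF) = 0.006101 mol; n(F-) = 0.006090 mol.
By Henderson-Hasselbalch, pH = pKa + log([A^-]/[HA]) = 3.17 + log(0.006090/0.006101) = 3.17 + (-0.00) = 3.17.

3.17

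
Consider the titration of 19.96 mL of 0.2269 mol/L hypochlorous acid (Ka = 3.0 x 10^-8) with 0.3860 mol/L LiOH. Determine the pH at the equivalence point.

n(HClO) = 0.2269 x 0.01996 = 0.004529 mol; V(LiOH) at equivalence = 0.004529/0.3860 = 0.01173 L.
At equivalence all the acid is converted to ClO-; total volume = 0.01996 + 0.01173 = 0.03169 L, so [ClO-] = 0.004529/0.03169 = 0.1429 M.
Kb = Kw/Ka = 1.0e-14 / 3.0 x 10^-8 = 3.33e-7.
[OH^-] = sqrt(Kb x [ClO-]) = sqrt(3.33e-7 x 0.1429) = 0.000218 M.
pOH = 3.66, so pH = 14.00 - 3.66 = 10.34.

10.34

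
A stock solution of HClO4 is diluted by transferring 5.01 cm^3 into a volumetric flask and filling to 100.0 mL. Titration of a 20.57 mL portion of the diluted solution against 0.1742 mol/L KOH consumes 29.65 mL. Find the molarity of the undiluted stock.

5.01 M

n(KOH) = 0.1742 x 0.02965 = 0.005165 mol.
n(HClO4) in the aliquot = 0.005165 mol.
[diluted HClO4] = 0.005165 / 0.02057 = 0.2511 M.
Dilution factor = 100.0/5.010 = 19.96, so [stock] = 0.2511 x 19.96 = 5.01 M.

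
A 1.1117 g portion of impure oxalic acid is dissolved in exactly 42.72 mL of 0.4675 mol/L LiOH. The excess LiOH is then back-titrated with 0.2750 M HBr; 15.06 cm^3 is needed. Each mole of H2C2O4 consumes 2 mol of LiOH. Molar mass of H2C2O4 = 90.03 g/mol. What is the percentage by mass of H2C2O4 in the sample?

64.1%

Total n(LiOH) added = 0.4675 x 0.04272 = 0.01997 mol.
n(HBr) used = 0.2750 x 0.01506 = 0.004142 mol, which equals the excess n(LiOH).
So n(LiOH) consumed by the sample = 0.01997 - 0.004142 = 0.01583 mol.
n(H2C2O4) = 0.01583 / 2 = 0.007915 mol.
mass H2C2O4 = 0.007915 x 90.03 = 0.7126 g, so %H2C2O4 = 0.7126/1.1117 x 100 = 64.1%.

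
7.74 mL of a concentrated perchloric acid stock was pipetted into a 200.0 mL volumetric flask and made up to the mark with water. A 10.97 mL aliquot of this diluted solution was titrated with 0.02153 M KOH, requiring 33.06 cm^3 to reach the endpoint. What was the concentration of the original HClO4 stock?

n(KOH) = 0.02153 x 0.03306 = 0.0007118 mol.
n(HClO4) in the aliquot = 0.0007118 mol.
[diluted HClO4] = 0.0007118 / 0.01097 = 0.06488 M.
Dilution factor = 200.0/7.740 = 25.84, so [stock] = 0.06488 x 25.84 = 1.68 M.

1.68 M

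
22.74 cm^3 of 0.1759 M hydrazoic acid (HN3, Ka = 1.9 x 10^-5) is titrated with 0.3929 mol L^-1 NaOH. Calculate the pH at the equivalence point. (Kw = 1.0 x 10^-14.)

8.90

n(HN3) = 0.1759 x 0.02274 = 0.004000 mol; V(NaOH) at equivalence = 0.004000/0.3929 = 0.01018 L.
At equivalence all the acid is converted to N3-; total volume = 0.02274 + 0.01018 = 0.03292 L, so [N3-] = 0.004000/0.03292 = 0.1215 M.
Kb = Kw/Ka = 1.0e-14 / 1.9 x 10^-5 = 5.26e-10.
[OH^-] = sqrt(Kb x [N3-]) = sqrt(5.26e-10 x 0.1215) = 8.00e-6 M.
pOH = 5.10, so pH = 14.00 - 5.10 = 8.90.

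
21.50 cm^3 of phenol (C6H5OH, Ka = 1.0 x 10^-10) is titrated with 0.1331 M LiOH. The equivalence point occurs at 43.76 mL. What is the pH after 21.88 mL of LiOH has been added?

10.00

21.88 mL is exactly half the equivalence volume (43.76/2), i.e. the half-equivalence point.
There, n(HA) = n(A^-), so pH = pKa = -log(1.0 x 10^-10) = 10.00.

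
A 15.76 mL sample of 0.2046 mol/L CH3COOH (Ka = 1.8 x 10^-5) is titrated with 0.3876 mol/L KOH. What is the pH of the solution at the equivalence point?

n(CH3COOH) = 0.2046 x 0.01576 = 0.003224 mol; V(KOH) at equivalence = 0.003224/0.3876 = 0.008319 L.
At equivalence all the acid is converted to CH3COO-; total volume = 0.01576 + 0.008319 = 0.02408 L, so [CH3COO-] = 0.003224/0.02408 = 0.1339 M.
Kb = Kw/Ka = 1.0e-14 / 1.8 x 10^-5 = 5.56e-10.
[OH^-] = sqrt(Kb x [CH3COO-]) = sqrt(5.56e-10 x 0.1339) = 8.63e-6 M.
pOH = 5.06, so pH = 14.00 - 5.06 = 8.94.

8.94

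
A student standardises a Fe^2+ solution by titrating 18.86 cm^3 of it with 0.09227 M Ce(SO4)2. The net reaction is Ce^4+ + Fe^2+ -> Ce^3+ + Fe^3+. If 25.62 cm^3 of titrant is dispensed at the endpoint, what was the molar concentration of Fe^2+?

n(Ce(SO4)2) = 0.09227 x 0.02562 = 0.002364 mol.
From the balanced equation, 1 mol Ce(SO4)2 reacts with 1 mol Fe^2+, so n(Fe^2+) = 0.002364 x 1/1 = 0.002364 mol.
[Fe^2+] = 0.002364 / 0.01886 L = 0.125 M.

0.125 M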